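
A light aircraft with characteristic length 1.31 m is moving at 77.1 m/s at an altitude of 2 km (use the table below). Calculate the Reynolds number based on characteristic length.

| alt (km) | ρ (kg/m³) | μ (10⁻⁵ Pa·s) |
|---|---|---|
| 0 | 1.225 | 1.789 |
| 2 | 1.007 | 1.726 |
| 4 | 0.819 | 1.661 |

Re = 5.89×10^6

At 2 km, from the table: ρ = 1.007 kg/m³, μ = 1.726×10⁻⁵ Pa·s.
Re = ρ·v·c/μ = 1.007 × 77.1 × 1.31 / (1.726×10⁻⁵) = 5.89×10^6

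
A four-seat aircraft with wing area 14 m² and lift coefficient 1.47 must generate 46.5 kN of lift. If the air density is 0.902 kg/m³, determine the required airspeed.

v = 70.8 m/s

L = ½ρv²S·CL ⇒ v = √(2L/(ρ·S·CL))
v = √(2 × 46500 / (0.902 × 14 × 1.47)) = √5010 = 70.8 m/s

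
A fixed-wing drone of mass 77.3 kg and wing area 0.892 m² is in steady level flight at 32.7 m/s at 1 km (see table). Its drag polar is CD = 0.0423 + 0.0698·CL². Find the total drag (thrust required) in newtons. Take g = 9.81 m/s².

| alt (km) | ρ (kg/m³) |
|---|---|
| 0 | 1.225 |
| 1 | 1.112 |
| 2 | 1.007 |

At 1 km, from the table: ρ = 1.112 kg/m³.
Level flight ⇒ L = W = m·g = 77.3 × 9.81 = 758.31 N.
Dynamic pressure q = 0.5 × 1.112 × 32.7² = 594.5 Pa.
CL = W/(q·S) = 758.31 / (594.5 × 0.892) = 1.43.
CD = 0.0423 + 0.0698 × 1.43² = 0.185.
D = q·S·CD = 594.5 × 0.892 × 0.185 = 98.12 N

D = 98.1 N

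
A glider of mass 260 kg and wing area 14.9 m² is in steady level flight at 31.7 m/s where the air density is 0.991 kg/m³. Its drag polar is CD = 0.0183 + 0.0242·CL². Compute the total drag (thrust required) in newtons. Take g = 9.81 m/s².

Level flight ⇒ L = W = m·g = 260 × 9.81 = 2550.6 N.
Dynamic pressure q = 0.5 × 0.991 × 31.7² = 497.9 Pa.
CL = W/(q·S) = 2550.6 / (497.9 × 14.9) = 0.3438.
CD = 0.0183 + 0.0242 × 0.3438² = 0.02116.
D = q·S·CD = 497.9 × 14.9 × 0.02116 = 157 N

D = 157 N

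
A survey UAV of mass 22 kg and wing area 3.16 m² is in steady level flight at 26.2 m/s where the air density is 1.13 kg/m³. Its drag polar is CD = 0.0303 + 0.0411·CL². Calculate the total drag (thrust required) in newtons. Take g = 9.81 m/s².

D = 38.7 N

In steady level flight, lift balances weight: W = mg = 22 × 9.81 = 215.82 N.
q = ½ρv² = ½ × 1.13 × 26.2² = 387.8 Pa.
Required CL = L/(qS) = 215.82/(387.8·3.16) = 0.1761.
CD = 0.0303 + 0.0411 × 0.1761² = 0.03157.
D = q·S·CD = 387.8 × 3.16 × 0.03157 = 38.7 N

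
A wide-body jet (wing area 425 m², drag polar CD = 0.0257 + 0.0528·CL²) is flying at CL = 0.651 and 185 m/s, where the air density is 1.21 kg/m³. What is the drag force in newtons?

CD = 0.0257 + 0.0528 × 0.651² = 0.04808
D = ½ρv²S·CD = ½ × 1.21 × 185² × 425 × 0.04808 = 4.23×10^5 N

D = 4.23×10^5 N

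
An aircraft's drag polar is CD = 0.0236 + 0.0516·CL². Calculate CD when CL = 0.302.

CD = 0.0283

CD = 0.0236 + 0.0516 × 0.302² = 0.0236 + 0.004706 = 0.0283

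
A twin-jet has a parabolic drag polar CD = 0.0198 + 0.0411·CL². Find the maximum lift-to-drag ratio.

(L/D)max = 17.5

For CD = CD0 + K·CL², (L/D)max occurs at CL* = √(CD0/K) and equals 1/(2√(K·CD0)).
(L/D)max = 1/(2√(0.0411 × 0.0198)) = 1/(2 × 0.02853) = 17.5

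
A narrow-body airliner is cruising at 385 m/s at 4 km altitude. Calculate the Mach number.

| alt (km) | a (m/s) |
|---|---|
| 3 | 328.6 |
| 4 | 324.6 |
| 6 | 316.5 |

M = 1.19

At 4 km, from the table: a = 324.6 m/s.
M = v/a = 385 / 324.6 = 1.19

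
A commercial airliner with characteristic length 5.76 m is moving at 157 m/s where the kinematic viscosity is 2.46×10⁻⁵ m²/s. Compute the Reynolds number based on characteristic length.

Re = v·c/ν = 157 × 5.76 / (2.46×10⁻⁵) = 3.68×10^7

Re = 3.68×10^7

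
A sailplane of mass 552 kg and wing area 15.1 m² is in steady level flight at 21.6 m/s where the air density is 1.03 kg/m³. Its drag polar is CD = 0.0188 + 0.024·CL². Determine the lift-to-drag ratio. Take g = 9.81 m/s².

Weight W = mg = 552 × 9.81 = 5415.1 N; in level flight L = W.
Dynamic pressure q = 0.5 × 1.03 × 21.6² = 240.3 Pa.
CL = W/(q·S) = 5415.1 / (240.3 × 15.1) = 1.493.
CD = 0.0188 + 0.024 × 1.493² = 0.07226.
L/D = CL/CD = 1.493 / 0.07226 = 20.7

L/D = 20.7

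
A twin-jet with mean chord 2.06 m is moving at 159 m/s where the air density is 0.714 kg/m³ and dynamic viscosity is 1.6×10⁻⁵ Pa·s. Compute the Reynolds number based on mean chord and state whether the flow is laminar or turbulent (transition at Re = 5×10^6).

Re = ρ·v·c/μ = 0.714 × 159 × 2.06 / (1.6×10⁻⁵) = 1.46×10^7
Since 1.46×10^7 > 5×10^6, the flow is turbulent.

Re = 1.46×10^7 (turbulent)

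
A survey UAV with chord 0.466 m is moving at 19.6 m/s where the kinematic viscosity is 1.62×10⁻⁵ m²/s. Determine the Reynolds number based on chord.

Re = v·c/ν = 19.6 × 0.466 / (1.62×10⁻⁵) = 5.64×10^5

Re = 5.64×10^5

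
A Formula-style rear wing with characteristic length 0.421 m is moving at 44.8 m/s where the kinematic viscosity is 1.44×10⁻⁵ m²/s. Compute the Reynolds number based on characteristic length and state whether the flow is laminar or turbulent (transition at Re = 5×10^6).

Re = 1.31×10^6 (laminar)

Re = v·c/ν = 44.8 × 0.421 / (1.44×10⁻⁵) = 1.31×10^6
Since 1.31×10^6 < 5×10^6, the flow is laminar.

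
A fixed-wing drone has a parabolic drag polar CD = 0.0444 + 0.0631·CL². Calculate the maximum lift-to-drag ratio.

For CD = CD0 + K·CL², (L/D)max occurs at CL* = √(CD0/K) and equals 1/(2√(K·CD0)).
(L/D)max = 1/(2√(0.0631 × 0.0444)) = 1/(2 × 0.05293) = 9.45

(L/D)max = 9.45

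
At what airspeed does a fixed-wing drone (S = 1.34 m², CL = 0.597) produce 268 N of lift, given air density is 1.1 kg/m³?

v = 24.7 m/s

L = ½ρv²S·CL ⇒ v = √(2L/(ρ·S·CL))
v = √(2 × 268 / (1.1 × 1.34 × 0.597)) = √609.1 = 24.7 m/s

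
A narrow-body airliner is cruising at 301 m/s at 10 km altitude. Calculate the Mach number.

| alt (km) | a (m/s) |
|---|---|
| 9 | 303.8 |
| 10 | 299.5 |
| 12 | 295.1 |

M = 1.01

At 10 km, from the table: a = 299.5 m/s.
M = v/a = 301 / 299.5 = 1.01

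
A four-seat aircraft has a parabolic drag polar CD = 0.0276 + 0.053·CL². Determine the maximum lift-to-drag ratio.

For CD = CD0 + K·CL², (L/D)max occurs at CL* = √(CD0/K) and equals 1/(2√(K·CD0)).
(L/D)max = 1/(2√(0.053 × 0.0276)) = 1/(2 × 0.03825) = 13.1

(L/D)max = 13.1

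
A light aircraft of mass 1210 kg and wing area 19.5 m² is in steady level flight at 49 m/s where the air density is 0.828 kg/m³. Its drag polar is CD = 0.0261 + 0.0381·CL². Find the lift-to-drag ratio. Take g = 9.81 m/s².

L/D = 15.2

Weight W = mg = 1210 × 9.81 = 11870 N; in level flight L = W.
q = ½ρv² = ½ × 0.828 × 49² = 994 Pa.
Required CL = L/(qS) = 11870/(994·19.5) = 0.6124.
CD = 0.0261 + 0.0381 × 0.6124² = 0.04039.
L/D = CL/CD = 0.6124 / 0.04039 = 15.2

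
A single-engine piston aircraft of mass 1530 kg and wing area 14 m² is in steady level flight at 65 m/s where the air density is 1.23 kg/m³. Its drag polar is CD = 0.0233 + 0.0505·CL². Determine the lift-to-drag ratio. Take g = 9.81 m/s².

Weight W = mg = 1530 × 9.81 = 15009 N; in level flight L = W.
Dynamic pressure q = 0.5 × 1.23 × 65² = 2598 Pa.
CL = W/(q·S) = 15009 / (2598 × 14) = 0.4126.
CD = 0.0233 + 0.0505 × 0.4126² = 0.0319.
L/D = CL/CD = 0.4126 / 0.0319 = 12.9

L/D = 12.9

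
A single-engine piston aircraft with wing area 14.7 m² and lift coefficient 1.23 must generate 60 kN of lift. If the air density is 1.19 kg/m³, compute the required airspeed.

v = 74.7 m/s

L = ½ρv²S·CL ⇒ v = √(2L/(ρ·S·CL))
v = √(2 × 60000 / (1.19 × 14.7 × 1.23)) = √5577 = 74.7 m/s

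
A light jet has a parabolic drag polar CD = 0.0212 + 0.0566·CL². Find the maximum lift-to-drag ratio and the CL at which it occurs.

(L/D)max = 14.4, at CL = 0.612

For CD = CD0 + K·CL², (L/D)max occurs at CL* = √(CD0/K) and equals 1/(2√(K·CD0)).
(L/D)max = 1/(2√(0.0566 × 0.0212)) = 1/(2 × 0.03464) = 14.4
CL* = √(0.0212/0.0566) = 0.612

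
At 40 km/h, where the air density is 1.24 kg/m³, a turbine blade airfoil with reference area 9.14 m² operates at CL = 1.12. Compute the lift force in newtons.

L = 784 N

Convert speed: v = 40 km/h ÷ 3.6 = 11.11 m/s.
L = ½ρv²S·CL = ½ × 1.24 × 11.11² × 9.14 × 1.12 = 784 N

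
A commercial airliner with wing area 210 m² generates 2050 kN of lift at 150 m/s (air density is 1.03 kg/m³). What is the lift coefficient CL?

From L = ½ρv²S·CL, rearranging gives CL = 2L/(ρv²S).
CL = 2 × 2.05×10^6 / (1.03 × 150² × 210) = 0.842

CL = 0.842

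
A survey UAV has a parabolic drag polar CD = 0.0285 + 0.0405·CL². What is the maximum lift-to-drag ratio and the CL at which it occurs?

(L/D)max = 14.7, at CL = 0.839

For CD = CD0 + K·CL², (L/D)max occurs at CL* = √(CD0/K) and equals 1/(2√(K·CD0)).
(L/D)max = 1/(2√(0.0405 × 0.0285)) = 1/(2 × 0.03397) = 14.7
CL* = √(0.0285/0.0405) = 0.839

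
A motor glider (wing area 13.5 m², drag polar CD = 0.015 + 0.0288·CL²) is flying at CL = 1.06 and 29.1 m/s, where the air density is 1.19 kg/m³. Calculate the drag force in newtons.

D = 322 N

CD = 0.015 + 0.0288 × 1.06² = 0.04736
D = ½ρv²S·CD = ½ × 1.19 × 29.1² × 13.5 × 0.04736 = 322 N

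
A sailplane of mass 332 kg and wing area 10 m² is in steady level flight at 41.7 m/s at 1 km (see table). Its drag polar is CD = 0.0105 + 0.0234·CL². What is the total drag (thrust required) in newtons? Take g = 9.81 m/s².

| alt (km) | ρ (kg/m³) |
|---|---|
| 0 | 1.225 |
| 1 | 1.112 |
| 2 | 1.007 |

At 1 km, from the table: ρ = 1.112 kg/m³.
Weight W = mg = 332 × 9.81 = 3256.9 N; in level flight L = W.
q = ½ρv² = ½ × 1.112 × 41.7² = 966.8 Pa.
Required CL = L/(qS) = 3256.9/(966.8·10) = 0.3369.
CD = 0.0105 + 0.0234 × 0.3369² = 0.01316.
D = q·S·CD = 966.8 × 10 × 0.01316 = 127.2 N

D = 127 N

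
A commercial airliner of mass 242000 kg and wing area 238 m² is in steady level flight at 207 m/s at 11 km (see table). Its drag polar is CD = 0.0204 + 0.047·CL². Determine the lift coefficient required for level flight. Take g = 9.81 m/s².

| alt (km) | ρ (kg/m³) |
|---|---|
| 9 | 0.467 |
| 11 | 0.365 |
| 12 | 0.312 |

At 11 km, from the table: ρ = 0.365 kg/m³.
Level flight ⇒ L = W = m·g = 242000 × 9.81 = 2.374×10^6 N.
q = ½ρv² = ½ × 0.365 × 207² = 7820 Pa.
CL = 2W/(ρv²S) = 2×2.374×10^6/(0.365×207²×238) = 1.276.

CL = 1.28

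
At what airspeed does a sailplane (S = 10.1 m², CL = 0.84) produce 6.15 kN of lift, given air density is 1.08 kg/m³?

L = ½ρv²S·CL ⇒ v = √(2L/(ρ·S·CL))
v = √(2 × 6150 / (1.08 × 10.1 × 0.84)) = √1342 = 36.6 m/s

v = 36.6 m/s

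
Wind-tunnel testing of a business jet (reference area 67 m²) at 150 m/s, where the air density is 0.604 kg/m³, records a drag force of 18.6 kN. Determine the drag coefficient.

From D = ½ρv²S·CD, rearranging gives CD = 2D/(ρv²S).
CD = 2 × 18600 / (0.604 × 150² × 67) = 0.0409

CD = 0.0409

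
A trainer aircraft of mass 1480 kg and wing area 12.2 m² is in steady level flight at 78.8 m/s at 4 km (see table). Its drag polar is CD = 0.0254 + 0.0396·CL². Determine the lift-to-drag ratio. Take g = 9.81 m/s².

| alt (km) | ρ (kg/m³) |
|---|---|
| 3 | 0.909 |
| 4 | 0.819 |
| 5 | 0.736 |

At 4 km, from the table: ρ = 0.819 kg/m³.
Weight W = mg = 1480 × 9.81 = 14519 N; in level flight L = W.
q = ½ρv² = ½ × 0.819 × 78.8² = 2543 Pa.
Required CL = L/(qS) = 14519/(2543·12.2) = 0.468.
CD = 0.0254 + 0.0396 × 0.468² = 0.03407.
L/D = CL/CD = 0.468 / 0.03407 = 13.7

L/D = 13.7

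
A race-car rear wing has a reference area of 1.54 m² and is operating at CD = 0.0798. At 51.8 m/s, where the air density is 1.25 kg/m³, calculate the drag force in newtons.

D = 206 N

D = ½ρv²S·CD = ½ × 1.25 × 51.8² × 1.54 × 0.0798 = 206 N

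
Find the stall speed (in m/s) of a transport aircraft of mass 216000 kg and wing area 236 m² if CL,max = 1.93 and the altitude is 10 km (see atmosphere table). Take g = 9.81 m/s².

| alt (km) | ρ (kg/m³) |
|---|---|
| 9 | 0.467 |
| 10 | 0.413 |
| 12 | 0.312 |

At 10 km, from the table: ρ = 0.413 kg/m³.
At stall, lift equals weight: L = W = m·g = 216000 × 9.81 = 2.119×10^6 N.
V_stall = √(2W/(ρ·S·CL,max)) = √(2 × 2.119×10^6 / (0.413 × 236 × 1.93))
V_stall = √22530 = 150 m/s

V_stall = 150 m/s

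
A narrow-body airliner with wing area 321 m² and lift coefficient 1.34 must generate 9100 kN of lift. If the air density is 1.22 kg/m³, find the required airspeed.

L = ½ρv²S·CL ⇒ v = √(2L/(ρ·S·CL))
v = √(2 × 9.1×10^6 / (1.22 × 321 × 1.34)) = √34680 = 186 m/s

v = 186 m/s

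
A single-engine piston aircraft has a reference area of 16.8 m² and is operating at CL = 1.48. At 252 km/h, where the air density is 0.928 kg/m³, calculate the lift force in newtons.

Convert speed: v = 252 km/h ÷ 3.6 = 70 m/s.
Dynamic pressure q = ½ρv² = ½ × 0.928 × 70² = 2274 Pa.
L = q·S·CL = 2274 × 16.8 × 1.48 = 56500 N ≈ 56.5 kN

L = 56500 N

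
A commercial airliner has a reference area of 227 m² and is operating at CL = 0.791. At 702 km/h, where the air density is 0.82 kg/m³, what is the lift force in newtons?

L = 2.8×10^6 N

Convert speed: v = 702 km/h ÷ 3.6 = 195 m/s.
L = ½ρv²S·CL = ½ × 0.82 × 195² × 227 × 0.791 = 2.8×10^6 N ≈ 2800 kN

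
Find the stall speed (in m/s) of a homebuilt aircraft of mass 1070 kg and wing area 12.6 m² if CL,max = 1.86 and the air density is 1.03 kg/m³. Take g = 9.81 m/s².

V_stall = 29.5 m/s

Stall occurs when L = W at CL,max. W = mg = 1070 × 9.81 = 10500 N.
V_stall = √(2W/(ρ·S·CL,max)) = √(2 × 10500 / (1.03 × 12.6 × 1.86))
V_stall = √869.7 = 29.5 m/s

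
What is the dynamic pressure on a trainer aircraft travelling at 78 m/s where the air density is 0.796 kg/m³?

q = ½ρv² = ½ × 0.796 × 78² = 2420 Pa

q = 2420 Pa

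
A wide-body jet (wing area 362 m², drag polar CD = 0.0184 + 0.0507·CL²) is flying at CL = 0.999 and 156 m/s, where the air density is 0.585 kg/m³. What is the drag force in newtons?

D = 1.78×10^5 N

CD = 0.0184 + 0.0507 × 0.999² = 0.069
D = ½ρv²S·CD = ½ × 0.585 × 156² × 362 × 0.069 = 1.78×10^5 N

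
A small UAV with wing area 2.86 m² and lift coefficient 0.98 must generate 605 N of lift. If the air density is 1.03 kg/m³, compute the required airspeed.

L = ½ρv²S·CL ⇒ v = √(2L/(ρ·S·CL))
v = √(2 × 605 / (1.03 × 2.86 × 0.98)) = √419.1 = 20.5 m/s

v = 20.5 m/s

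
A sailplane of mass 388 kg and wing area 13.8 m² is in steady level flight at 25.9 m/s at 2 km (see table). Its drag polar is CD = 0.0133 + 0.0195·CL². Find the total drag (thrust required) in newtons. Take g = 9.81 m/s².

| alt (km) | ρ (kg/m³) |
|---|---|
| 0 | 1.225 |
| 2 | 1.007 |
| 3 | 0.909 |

At 2 km, from the table: ρ = 1.007 kg/m³.
In steady level flight, lift balances weight: W = mg = 388 × 9.81 = 3806.3 N.
q = ½ρv² = ½ × 1.007 × 25.9² = 337.8 Pa.
Required CL = L/(qS) = 3806.3/(337.8·13.8) = 0.8166.
CD = 0.0133 + 0.0195 × 0.8166² = 0.0263.
D = q·S·CD = 337.8 × 13.8 × 0.0263 = 122.6 N

D = 123 N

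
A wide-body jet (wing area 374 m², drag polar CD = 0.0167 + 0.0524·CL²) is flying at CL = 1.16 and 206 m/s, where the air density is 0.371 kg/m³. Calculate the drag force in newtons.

CD = 0.0167 + 0.0524 × 1.16² = 0.08721
D = ½ρv²S·CD = ½ × 0.371 × 206² × 374 × 0.08721 = 2.57×10^5 N

D = 2.57×10^5 N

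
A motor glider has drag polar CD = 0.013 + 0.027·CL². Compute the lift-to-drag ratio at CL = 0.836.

CD = 0.013 + 0.027 × 0.836² = 0.03187
L/D = CL/CD = 0.836 / 0.03187 = 26.2

L/D = 26.2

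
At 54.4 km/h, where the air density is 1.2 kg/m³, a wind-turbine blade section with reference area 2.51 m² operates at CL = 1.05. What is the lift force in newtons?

Convert speed: v = 54.4 km/h ÷ 3.6 = 15.11 m/s.
L = ½ρv²S·CL = ½ × 1.2 × 15.11² × 2.51 × 1.05 = 361 N

L = 361 N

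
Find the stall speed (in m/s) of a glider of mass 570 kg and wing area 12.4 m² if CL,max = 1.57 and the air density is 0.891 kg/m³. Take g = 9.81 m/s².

At stall, lift equals weight: L = W = m·g = 570 × 9.81 = 5592 N.
V_stall = √(2W/(ρ·S·CL,max)) = √(2 × 5592 / (0.891 × 12.4 × 1.57))
V_stall = √644.7 = 25.4 m/s

V_stall = 25.4 m/s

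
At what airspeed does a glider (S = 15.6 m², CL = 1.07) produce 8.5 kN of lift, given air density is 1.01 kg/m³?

L = ½ρv²S·CL ⇒ v = √(2L/(ρ·S·CL))
v = √(2 × 8500 / (1.01 × 15.6 × 1.07)) = √1008 = 31.8 m/s

v = 31.8 m/s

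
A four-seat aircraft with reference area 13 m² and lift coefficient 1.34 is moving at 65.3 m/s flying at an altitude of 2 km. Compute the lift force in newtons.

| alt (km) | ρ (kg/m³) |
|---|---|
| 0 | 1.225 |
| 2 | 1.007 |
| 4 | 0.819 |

At 2 km, from the table: ρ = 1.007 kg/m³.
Dynamic pressure q = ½ρv² = ½ × 1.007 × 65.3² = 2147 Pa.
L = q·S·CL = 2147 × 13 × 1.34 = 37400 N ≈ 37.4 kN

L = 37400 N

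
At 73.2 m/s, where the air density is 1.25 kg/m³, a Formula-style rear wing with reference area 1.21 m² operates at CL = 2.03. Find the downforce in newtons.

L = 8230 N

Dynamic pressure q = ½ρv² = ½ × 1.25 × 73.2² = 3349 Pa.
L = q·S·CL = 3349 × 1.21 × 2.03 = 8230 N ≈ 8.23 kN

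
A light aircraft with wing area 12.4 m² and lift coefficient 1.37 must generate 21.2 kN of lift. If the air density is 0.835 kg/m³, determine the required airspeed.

v = 54.7 m/s

L = ½ρv²S·CL ⇒ v = √(2L/(ρ·S·CL))
v = √(2 × 21200 / (0.835 × 12.4 × 1.37)) = √2989 = 54.7 m/s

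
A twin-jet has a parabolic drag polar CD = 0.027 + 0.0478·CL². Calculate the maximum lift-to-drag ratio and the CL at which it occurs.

(L/D)max = 13.9, at CL = 0.752

For CD = CD0 + K·CL², (L/D)max occurs at CL* = √(CD0/K) and equals 1/(2√(K·CD0)).
(L/D)max = 1/(2√(0.0478 × 0.027)) = 1/(2 × 0.03592) = 13.9
CL* = √(0.027/0.0478) = 0.752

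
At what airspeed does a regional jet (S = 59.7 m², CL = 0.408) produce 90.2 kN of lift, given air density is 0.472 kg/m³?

L = ½ρv²S·CL ⇒ v = √(2L/(ρ·S·CL))
v = √(2 × 90200 / (0.472 × 59.7 × 0.408)) = √15690 = 125 m/s

v = 125 m/s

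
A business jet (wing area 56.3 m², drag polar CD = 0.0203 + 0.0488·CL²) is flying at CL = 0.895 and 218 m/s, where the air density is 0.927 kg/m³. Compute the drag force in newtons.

CD = 0.0203 + 0.0488 × 0.895² = 0.05939
D = ½ρv²S·CD = ½ × 0.927 × 218² × 56.3 × 0.05939 = 73700 N

D = 73700 N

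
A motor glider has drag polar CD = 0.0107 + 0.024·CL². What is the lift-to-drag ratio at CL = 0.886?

L/D = 30

CD = 0.0107 + 0.024 × 0.886² = 0.02954
L/D = CL/CD = 0.886 / 0.02954 = 30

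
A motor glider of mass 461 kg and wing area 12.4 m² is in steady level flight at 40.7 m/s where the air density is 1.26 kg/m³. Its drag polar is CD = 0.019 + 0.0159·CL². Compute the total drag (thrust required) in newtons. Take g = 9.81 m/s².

Level flight ⇒ L = W = m·g = 461 × 9.81 = 4522.4 N.
Dynamic pressure q = 0.5 × 1.26 × 40.7² = 1044 Pa.
CL = 2W/(ρv²S) = 2×4522.4/(1.26×40.7²×12.4) = 0.3495.
CD = 0.019 + 0.0159 × 0.3495² = 0.02094.
D = q·S·CD = 1044 × 12.4 × 0.02094 = 271 N

D = 271 N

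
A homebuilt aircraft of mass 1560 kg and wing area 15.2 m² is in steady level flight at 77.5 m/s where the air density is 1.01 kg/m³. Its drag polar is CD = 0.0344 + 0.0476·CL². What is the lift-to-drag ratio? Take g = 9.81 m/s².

L/D = 8.37

Weight W = mg = 1560 × 9.81 = 15304 N; in level flight L = W.
q = ½ρv² = ½ × 1.01 × 77.5² = 3033 Pa.
CL = W/(q·S) = 15304 / (3033 × 15.2) = 0.3319.
CD = 0.0344 + 0.0476 × 0.3319² = 0.03964.
L/D = CL/CD = 0.3319 / 0.03964 = 8.37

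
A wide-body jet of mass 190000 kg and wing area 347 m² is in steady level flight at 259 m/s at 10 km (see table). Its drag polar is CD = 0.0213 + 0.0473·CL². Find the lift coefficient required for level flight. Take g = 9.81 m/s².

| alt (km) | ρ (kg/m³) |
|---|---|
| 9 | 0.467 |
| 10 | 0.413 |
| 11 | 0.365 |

At 10 km, from the table: ρ = 0.413 kg/m³.
In steady level flight, lift balances weight: W = mg = 190000 × 9.81 = 1.8639×10^6 N.
Dynamic pressure q = 0.5 × 0.413 × 259² = 13850 Pa.
CL = W/(q·S) = 1.8639×10^6 / (13850 × 347) = 0.3878.

CL = 0.388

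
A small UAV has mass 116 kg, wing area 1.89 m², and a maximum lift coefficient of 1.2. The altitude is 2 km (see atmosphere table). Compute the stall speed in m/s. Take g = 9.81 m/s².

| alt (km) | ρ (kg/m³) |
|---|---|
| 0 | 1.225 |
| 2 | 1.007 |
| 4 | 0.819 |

At 2 km, from the table: ρ = 1.007 kg/m³.
Stall occurs when L = W at CL,max. W = mg = 116 × 9.81 = 1138 N.
V_stall = √(2W/(ρ·S·CL,max)) = √(2 × 1138 / (1.007 × 1.89 × 1.2))
V_stall = √996.5 = 31.6 m/s

V_stall = 31.6 m/s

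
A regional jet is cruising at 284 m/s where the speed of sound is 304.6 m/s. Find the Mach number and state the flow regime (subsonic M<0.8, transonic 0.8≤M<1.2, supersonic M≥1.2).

M = 0.932 (transonic)

M = v/a = 284 / 304.6 = 0.932
M = 0.932 → transonic.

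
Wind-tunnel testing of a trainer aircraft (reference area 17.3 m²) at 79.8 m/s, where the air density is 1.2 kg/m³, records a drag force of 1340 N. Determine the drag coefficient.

CD = 0.0203

From D = ½ρv²S·CD, rearranging gives CD = 2D/(ρv²S).
CD = 2 × 1340 / (1.2 × 79.8² × 17.3) = 0.0203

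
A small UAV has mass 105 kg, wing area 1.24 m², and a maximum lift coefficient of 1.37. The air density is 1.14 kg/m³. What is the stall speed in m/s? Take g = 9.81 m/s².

Stall occurs when L = W at CL,max. W = mg = 105 × 9.81 = 1030 N.
From L = ½ρV²S·CL,max = W: V_stall = √(2W/(ρSCL,max)) = √(2·1030/(1.14·1.24·1.37))
V_stall = √1064 = 32.6 m/s

V_stall = 32.6 m/s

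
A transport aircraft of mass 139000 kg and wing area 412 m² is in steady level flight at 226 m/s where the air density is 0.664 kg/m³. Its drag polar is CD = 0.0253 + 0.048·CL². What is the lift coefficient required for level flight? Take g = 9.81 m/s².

CL = 0.195

In steady level flight, lift balances weight: W = mg = 139000 × 9.81 = 1.3636×10^6 N.
q = ½ρv² = ½ × 0.664 × 226² = 16960 Pa.
CL = W/(q·S) = 1.3636×10^6 / (16960 × 412) = 0.1952.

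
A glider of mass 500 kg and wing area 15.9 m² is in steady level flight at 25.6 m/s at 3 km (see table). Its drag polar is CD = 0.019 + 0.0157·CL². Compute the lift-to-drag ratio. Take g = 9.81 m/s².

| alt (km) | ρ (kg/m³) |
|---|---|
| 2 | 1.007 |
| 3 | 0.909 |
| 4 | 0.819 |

At 3 km, from the table: ρ = 0.909 kg/m³.
Level flight ⇒ L = W = m·g = 500 × 9.81 = 4905 N.
q = ½ρv² = ½ × 0.909 × 25.6² = 297.9 Pa.
CL = W/(q·S) = 4905 / (297.9 × 15.9) = 1.036.
CD = 0.019 + 0.0157 × 1.036² = 0.03584.
L/D = CL/CD = 1.036 / 0.03584 = 28.9

L/D = 28.9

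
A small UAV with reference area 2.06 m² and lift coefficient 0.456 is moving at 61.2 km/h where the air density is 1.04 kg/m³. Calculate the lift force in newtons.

Convert speed: v = 61.2 km/h ÷ 3.6 = 17 m/s.
Dynamic pressure q = ½ρv² = ½ × 1.04 × 17² = 150.3 Pa.
L = q·S·CL = 150.3 × 2.06 × 0.456 = 141 N

L = 141 N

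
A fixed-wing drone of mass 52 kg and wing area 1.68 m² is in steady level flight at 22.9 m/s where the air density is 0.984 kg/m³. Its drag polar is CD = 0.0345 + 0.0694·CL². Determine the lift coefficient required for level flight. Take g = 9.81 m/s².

Weight W = mg = 52 × 9.81 = 510.12 N; in level flight L = W.
Dynamic pressure q = 0.5 × 0.984 × 22.9² = 258 Pa.
CL = W/(q·S) = 510.12 / (258 × 1.68) = 1.177.

CL = 1.18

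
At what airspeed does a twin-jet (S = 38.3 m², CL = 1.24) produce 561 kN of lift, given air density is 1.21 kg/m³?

v = 140 m/s

L = ½ρv²S·CL ⇒ v = √(2L/(ρ·S·CL))
v = √(2 × 5.61×10^5 / (1.21 × 38.3 × 1.24)) = √19520 = 140 m/s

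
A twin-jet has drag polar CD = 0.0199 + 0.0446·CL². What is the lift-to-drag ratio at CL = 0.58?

L/D = 16.6

CD = 0.0199 + 0.0446 × 0.58² = 0.0349
L/D = CL/CD = 0.58 / 0.0349 = 16.6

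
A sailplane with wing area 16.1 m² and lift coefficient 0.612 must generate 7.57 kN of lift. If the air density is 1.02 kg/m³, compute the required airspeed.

L = ½ρv²S·CL ⇒ v = √(2L/(ρ·S·CL))
v = √(2 × 7570 / (1.02 × 16.1 × 0.612)) = √1506 = 38.8 m/s

v = 38.8 m/s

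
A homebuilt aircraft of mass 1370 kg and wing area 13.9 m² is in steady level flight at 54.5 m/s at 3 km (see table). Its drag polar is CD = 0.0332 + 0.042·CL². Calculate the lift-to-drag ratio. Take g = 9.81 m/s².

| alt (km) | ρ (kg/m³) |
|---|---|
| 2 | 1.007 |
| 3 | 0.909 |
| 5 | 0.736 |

At 3 km, from the table: ρ = 0.909 kg/m³.
In steady level flight, lift balances weight: W = mg = 1370 × 9.81 = 13440 N.
q = ½ρv² = ½ × 0.909 × 54.5² = 1350 Pa.
CL = 2W/(ρv²S) = 2×13440/(0.909×54.5²×13.9) = 0.7162.
CD = 0.0332 + 0.042 × 0.7162² = 0.05474.
L/D = CL/CD = 0.7162 / 0.05474 = 13.1

L/D = 13.1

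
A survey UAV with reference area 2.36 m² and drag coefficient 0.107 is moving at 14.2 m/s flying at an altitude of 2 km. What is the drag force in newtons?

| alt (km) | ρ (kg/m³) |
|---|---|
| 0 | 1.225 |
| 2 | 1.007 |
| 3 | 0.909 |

D = 25.6 N

At 2 km, from the table: ρ = 1.007 kg/m³.
Dynamic pressure q = ½ρv² = ½ × 1.007 × 14.2² = 101.5 Pa.
D = q·S·CD = 101.5 × 2.36 × 0.107 = 25.6 N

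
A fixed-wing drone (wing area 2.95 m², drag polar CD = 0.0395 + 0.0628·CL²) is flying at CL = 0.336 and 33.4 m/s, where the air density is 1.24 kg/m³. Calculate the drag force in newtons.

CD = 0.0395 + 0.0628 × 0.336² = 0.04659
D = ½ρv²S·CD = ½ × 1.24 × 33.4² × 2.95 × 0.04659 = 95.1 N

D = 95.1 N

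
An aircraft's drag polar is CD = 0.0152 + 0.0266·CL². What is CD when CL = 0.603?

CD = 0.0152 + 0.0266 × 0.603² = 0.0152 + 0.009672 = 0.0249

CD = 0.0249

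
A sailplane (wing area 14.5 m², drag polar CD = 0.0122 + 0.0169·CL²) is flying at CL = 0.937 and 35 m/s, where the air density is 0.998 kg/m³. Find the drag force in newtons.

D = 240 N

CD = 0.0122 + 0.0169 × 0.937² = 0.02704
D = ½ρv²S·CD = ½ × 0.998 × 35² × 14.5 × 0.02704 = 240 N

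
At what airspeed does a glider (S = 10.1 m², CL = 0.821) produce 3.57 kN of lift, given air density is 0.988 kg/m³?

L = ½ρv²S·CL ⇒ v = √(2L/(ρ·S·CL))
v = √(2 × 3570 / (0.988 × 10.1 × 0.821)) = √871.5 = 29.5 m/s

v = 29.5 m/s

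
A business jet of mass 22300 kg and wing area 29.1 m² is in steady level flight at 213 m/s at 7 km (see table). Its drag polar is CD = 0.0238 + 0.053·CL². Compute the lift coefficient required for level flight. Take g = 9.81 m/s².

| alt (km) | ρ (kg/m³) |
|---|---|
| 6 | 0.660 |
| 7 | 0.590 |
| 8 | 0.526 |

At 7 km, from the table: ρ = 0.590 kg/m³.
In steady level flight, lift balances weight: W = mg = 22300 × 9.81 = 2.1876×10^5 N.
q = ½ρv² = ½ × 0.59 × 213² = 13380 Pa.
CL = W/(q·S) = 2.1876×10^5 / (13380 × 29.1) = 0.5617.

CL = 0.562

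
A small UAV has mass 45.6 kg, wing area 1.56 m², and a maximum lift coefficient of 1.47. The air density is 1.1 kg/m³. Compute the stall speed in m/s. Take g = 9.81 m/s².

Weight W = mg = 45.6 × 9.81 = 447.3 N.
From L = ½ρV²S·CL,max = W: V_stall = √(2W/(ρSCL,max)) = √(2·447.3/(1.1·1.56·1.47))
V_stall = √354.7 = 18.8 m/s

V_stall = 18.8 m/s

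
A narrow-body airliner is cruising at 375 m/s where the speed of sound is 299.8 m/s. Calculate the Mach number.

M = 1.25

M = v/a = 375 / 299.8 = 1.25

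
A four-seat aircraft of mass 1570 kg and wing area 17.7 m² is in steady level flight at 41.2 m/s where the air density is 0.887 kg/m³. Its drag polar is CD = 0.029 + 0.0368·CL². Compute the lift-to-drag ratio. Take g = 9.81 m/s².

L/D = 14.8

In steady level flight, lift balances weight: W = mg = 1570 × 9.81 = 15402 N.
q = ½ρv² = ½ × 0.887 × 41.2² = 752.8 Pa.
CL = W/(q·S) = 15402 / (752.8 × 17.7) = 1.156.
CD = 0.029 + 0.0368 × 1.156² = 0.07817.
L/D = CL/CD = 1.156 / 0.07817 = 14.8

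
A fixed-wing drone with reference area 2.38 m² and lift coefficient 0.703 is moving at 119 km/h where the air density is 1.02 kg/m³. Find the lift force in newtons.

Convert speed: v = 119 km/h ÷ 3.6 = 33.06 m/s.
L = ½ρv²S·CL = ½ × 1.02 × 33.06² × 2.38 × 0.703 = 932 N

L = 932 N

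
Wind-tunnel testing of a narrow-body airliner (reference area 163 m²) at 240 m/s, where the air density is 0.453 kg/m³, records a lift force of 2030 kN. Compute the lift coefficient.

CL = 0.955

From L = ½ρv²S·CL, rearranging gives CL = 2L/(ρv²S).
CL = 2 × 2.03×10^6 / (0.453 × 240² × 163) = 0.955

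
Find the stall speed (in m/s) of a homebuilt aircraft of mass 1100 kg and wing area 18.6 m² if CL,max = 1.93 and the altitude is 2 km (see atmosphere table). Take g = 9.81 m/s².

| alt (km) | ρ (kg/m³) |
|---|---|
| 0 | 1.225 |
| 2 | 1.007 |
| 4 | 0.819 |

V_stall = 24.4 m/s

At 2 km, from the table: ρ = 1.007 kg/m³.
Weight W = mg = 1100 × 9.81 = 10790 N.
From L = ½ρV²S·CL,max = W: V_stall = √(2W/(ρSCL,max)) = √(2·10790/(1.007·18.6·1.93))
V_stall = √597 = 24.4 m/s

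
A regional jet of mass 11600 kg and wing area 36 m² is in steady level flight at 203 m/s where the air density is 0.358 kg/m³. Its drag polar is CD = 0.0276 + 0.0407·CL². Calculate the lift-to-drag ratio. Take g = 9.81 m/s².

L/D = 12.2

Level flight ⇒ L = W = m·g = 11600 × 9.81 = 1.138×10^5 N.
q = ½ρv² = ½ × 0.358 × 203² = 7376 Pa.
Required CL = L/(qS) = 1.138×10^5/(7376·36) = 0.4285.
CD = 0.0276 + 0.0407 × 0.4285² = 0.03507.
L/D = CL/CD = 0.4285 / 0.03507 = 12.2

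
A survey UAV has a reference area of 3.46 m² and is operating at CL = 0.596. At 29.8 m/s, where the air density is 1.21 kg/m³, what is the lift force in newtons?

L = 1110 N

L = ½ρv²S·CL = ½ × 1.21 × 29.8² × 3.46 × 0.596 = 1110 N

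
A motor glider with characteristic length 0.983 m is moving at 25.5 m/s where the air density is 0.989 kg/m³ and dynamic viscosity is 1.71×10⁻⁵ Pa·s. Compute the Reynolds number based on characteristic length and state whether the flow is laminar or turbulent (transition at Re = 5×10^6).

Re = ρ·v·c/μ = 0.989 × 25.5 × 0.983 / (1.71×10⁻⁵) = 1.45×10^6
Since 1.45×10^6 < 5×10^6, the flow is laminar.

Re = 1.45×10^6 (laminar)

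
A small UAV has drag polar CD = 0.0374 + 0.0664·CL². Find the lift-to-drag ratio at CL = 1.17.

CD = 0.0374 + 0.0664 × 1.17² = 0.1283
L/D = CL/CD = 1.17 / 0.1283 = 9.12

L/D = 9.12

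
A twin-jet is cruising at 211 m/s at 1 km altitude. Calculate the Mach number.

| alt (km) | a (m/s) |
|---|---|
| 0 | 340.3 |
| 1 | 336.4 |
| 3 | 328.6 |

M = 0.627

At 1 km, from the table: a = 336.4 m/s.
M = v/a = 211 / 336.4 = 0.627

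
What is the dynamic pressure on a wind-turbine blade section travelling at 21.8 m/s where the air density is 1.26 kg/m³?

q = ½ρv² = ½ × 1.26 × 21.8² = 299 Pa

q = 299 Pa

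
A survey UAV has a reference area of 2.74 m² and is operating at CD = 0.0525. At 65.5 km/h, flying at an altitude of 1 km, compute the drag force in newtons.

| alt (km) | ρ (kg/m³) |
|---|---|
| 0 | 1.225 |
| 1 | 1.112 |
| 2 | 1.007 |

D = 26.5 N

At 1 km, from the table: ρ = 1.112 kg/m³.
Convert speed: v = 65.5 km/h ÷ 3.6 = 18.19 m/s.
Dynamic pressure q = ½ρv² = ½ × 1.112 × 18.19² = 184.1 Pa.
D = q·S·CD = 184.1 × 2.74 × 0.0525 = 26.5 N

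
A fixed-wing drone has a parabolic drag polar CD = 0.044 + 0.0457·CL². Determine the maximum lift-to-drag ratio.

For CD = CD0 + K·CL², (L/D)max occurs at CL* = √(CD0/K) and equals 1/(2√(K·CD0)).
(L/D)max = 1/(2√(0.0457 × 0.044)) = 1/(2 × 0.04484) = 11.2

(L/D)max = 11.2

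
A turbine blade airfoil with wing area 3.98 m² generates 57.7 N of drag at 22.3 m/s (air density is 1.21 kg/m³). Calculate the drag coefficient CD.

CD = 0.0482

From D = ½ρv²S·CD, rearranging gives CD = 2D/(ρv²S).
CD = 2 × 57.7 / (1.21 × 22.3² × 3.98) = 0.0482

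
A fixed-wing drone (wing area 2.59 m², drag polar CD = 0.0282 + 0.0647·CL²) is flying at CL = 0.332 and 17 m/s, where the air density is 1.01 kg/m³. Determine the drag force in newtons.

D = 13.4 N

CD = 0.0282 + 0.0647 × 0.332² = 0.03533
D = ½ρv²S·CD = ½ × 1.01 × 17² × 2.59 × 0.03533 = 13.4 N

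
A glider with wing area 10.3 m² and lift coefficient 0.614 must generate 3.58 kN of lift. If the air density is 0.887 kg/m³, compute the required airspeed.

v = 35.7 m/s

L = ½ρv²S·CL ⇒ v = √(2L/(ρ·S·CL))
v = √(2 × 3580 / (0.887 × 10.3 × 0.614)) = √1276 = 35.7 m/s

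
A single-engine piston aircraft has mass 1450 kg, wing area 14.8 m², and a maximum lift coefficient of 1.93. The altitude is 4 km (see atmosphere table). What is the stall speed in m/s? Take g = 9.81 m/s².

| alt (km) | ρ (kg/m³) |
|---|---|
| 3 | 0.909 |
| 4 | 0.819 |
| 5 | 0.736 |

V_stall = 34.9 m/s

At 4 km, from the table: ρ = 0.819 kg/m³.
Weight W = mg = 1450 × 9.81 = 14220 N.
V_stall = √(2W/(ρ·S·CL,max)) = √(2 × 14220 / (0.819 × 14.8 × 1.93))
V_stall = √1216 = 34.9 m/s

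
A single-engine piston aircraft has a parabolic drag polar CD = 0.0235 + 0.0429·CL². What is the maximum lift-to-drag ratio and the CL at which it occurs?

(L/D)max = 15.7, at CL = 0.74

For CD = CD0 + K·CL², (L/D)max occurs at CL* = √(CD0/K) and equals 1/(2√(K·CD0)).
(L/D)max = 1/(2√(0.0429 × 0.0235)) = 1/(2 × 0.03175) = 15.7
CL* = √(0.0235/0.0429) = 0.74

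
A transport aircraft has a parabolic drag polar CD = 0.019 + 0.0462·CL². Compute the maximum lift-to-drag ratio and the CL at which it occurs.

For CD = CD0 + K·CL², (L/D)max occurs at CL* = √(CD0/K) and equals 1/(2√(K·CD0)).
(L/D)max = 1/(2√(0.0462 × 0.019)) = 1/(2 × 0.02963) = 16.9
CL* = √(0.019/0.0462) = 0.641

(L/D)max = 16.9, at CL = 0.641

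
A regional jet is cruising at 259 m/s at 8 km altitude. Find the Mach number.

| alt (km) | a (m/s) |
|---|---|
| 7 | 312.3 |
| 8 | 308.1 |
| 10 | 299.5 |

At 8 km, from the table: a = 308.1 m/s.
M = v/a = 259 / 308.1 = 0.841

M = 0.841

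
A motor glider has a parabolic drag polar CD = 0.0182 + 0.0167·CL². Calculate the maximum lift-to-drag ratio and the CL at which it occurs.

(L/D)max = 28.7, at CL = 1.04

For CD = CD0 + K·CL², (L/D)max occurs at CL* = √(CD0/K) and equals 1/(2√(K·CD0)).
(L/D)max = 1/(2√(0.0167 × 0.0182)) = 1/(2 × 0.01743) = 28.7
CL* = √(0.0182/0.0167) = 1.04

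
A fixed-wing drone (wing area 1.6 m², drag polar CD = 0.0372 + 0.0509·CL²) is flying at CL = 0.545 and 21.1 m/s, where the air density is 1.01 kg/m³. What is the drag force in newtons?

D = 18.8 N

CD = 0.0372 + 0.0509 × 0.545² = 0.05232
D = ½ρv²S·CD = ½ × 1.01 × 21.1² × 1.6 × 0.05232 = 18.8 N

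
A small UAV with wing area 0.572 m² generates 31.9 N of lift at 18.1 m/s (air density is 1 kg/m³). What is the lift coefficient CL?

From L = ½ρv²S·CL, rearranging gives CL = 2L/(ρv²S).
CL = 2 × 31.9 / (1 × 18.1² × 0.572) = 0.34

CL = 0.34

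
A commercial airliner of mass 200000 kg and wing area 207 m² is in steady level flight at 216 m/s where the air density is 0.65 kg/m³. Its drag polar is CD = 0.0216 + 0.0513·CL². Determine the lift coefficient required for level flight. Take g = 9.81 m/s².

CL = 0.625

Weight W = mg = 200000 × 9.81 = 1.962×10^6 N; in level flight L = W.
q = ½ρv² = ½ × 0.65 × 216² = 15160 Pa.
Required CL = L/(qS) = 1.962×10^6/(15160·207) = 0.6251.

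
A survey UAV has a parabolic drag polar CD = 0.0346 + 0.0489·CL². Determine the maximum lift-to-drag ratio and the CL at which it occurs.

For CD = CD0 + K·CL², (L/D)max occurs at CL* = √(CD0/K) and equals 1/(2√(K·CD0)).
(L/D)max = 1/(2√(0.0489 × 0.0346)) = 1/(2 × 0.04113) = 12.2
CL* = √(0.0346/0.0489) = 0.841

(L/D)max = 12.2, at CL = 0.841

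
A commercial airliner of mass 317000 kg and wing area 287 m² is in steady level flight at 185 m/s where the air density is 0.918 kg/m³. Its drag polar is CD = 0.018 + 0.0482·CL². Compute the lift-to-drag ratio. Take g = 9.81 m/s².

L/D = 16.9

Weight W = mg = 317000 × 9.81 = 3.1098×10^6 N; in level flight L = W.
Dynamic pressure q = 0.5 × 0.918 × 185² = 15710 Pa.
CL = 2W/(ρv²S) = 2×3.1098×10^6/(0.918×185²×287) = 0.6897.
CD = 0.018 + 0.0482 × 0.6897² = 0.04093.
L/D = CL/CD = 0.6897 / 0.04093 = 16.9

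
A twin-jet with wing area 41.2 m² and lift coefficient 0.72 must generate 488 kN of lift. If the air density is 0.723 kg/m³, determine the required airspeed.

L = ½ρv²S·CL ⇒ v = √(2L/(ρ·S·CL))
v = √(2 × 4.88×10^5 / (0.723 × 41.2 × 0.72)) = √45510 = 213 m/s

v = 213 m/s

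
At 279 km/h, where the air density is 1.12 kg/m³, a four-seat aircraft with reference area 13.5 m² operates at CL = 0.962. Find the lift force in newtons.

L = 43700 N

Convert speed: v = 279 km/h ÷ 3.6 = 77.5 m/s.
Dynamic pressure q = ½ρv² = ½ × 1.12 × 77.5² = 3364 Pa.
L = q·S·CL = 3364 × 13.5 × 0.962 = 43700 N ≈ 43.7 kN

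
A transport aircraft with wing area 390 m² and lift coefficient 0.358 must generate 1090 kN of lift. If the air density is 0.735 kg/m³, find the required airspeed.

v = 146 m/s

L = ½ρv²S·CL ⇒ v = √(2L/(ρ·S·CL))
v = √(2 × 1.09×10^6 / (0.735 × 390 × 0.358)) = √21240 = 146 m/s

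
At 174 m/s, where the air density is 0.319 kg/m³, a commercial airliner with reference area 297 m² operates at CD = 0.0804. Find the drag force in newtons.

D = 1.15×10^5 N

Dynamic pressure q = ½ρv² = ½ × 0.319 × 174² = 4829 Pa.
D = q·S·CD = 4829 × 297 × 0.0804 = 1.15×10^5 N ≈ 115 kN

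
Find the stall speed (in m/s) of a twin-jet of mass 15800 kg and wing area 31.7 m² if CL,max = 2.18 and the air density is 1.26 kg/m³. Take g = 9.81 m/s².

Weight W = mg = 15800 × 9.81 = 1.55×10^5 N.
V_stall = √(2W/(ρ·S·CL,max)) = √(2 × 1.55×10^5 / (1.26 × 31.7 × 2.18))
V_stall = √3560 = 59.7 m/s

V_stall = 59.7 m/s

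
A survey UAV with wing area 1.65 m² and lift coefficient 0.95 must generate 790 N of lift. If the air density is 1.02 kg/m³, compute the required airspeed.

v = 31.4 m/s

L = ½ρv²S·CL ⇒ v = √(2L/(ρ·S·CL))
v = √(2 × 790 / (1.02 × 1.65 × 0.95)) = √988.2 = 31.4 m/s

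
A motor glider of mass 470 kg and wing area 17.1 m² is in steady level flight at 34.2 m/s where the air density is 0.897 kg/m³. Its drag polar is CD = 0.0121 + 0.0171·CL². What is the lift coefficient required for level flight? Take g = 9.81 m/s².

CL = 0.514

Level flight ⇒ L = W = m·g = 470 × 9.81 = 4610.7 N.
Dynamic pressure q = 0.5 × 0.897 × 34.2² = 524.6 Pa.
Required CL = L/(qS) = 4610.7/(524.6·17.1) = 0.514.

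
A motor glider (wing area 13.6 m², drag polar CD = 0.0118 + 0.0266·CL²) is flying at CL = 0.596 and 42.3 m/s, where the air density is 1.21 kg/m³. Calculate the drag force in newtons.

CD = 0.0118 + 0.0266 × 0.596² = 0.02125
D = ½ρv²S·CD = ½ × 1.21 × 42.3² × 13.6 × 0.02125 = 313 N

D = 313 N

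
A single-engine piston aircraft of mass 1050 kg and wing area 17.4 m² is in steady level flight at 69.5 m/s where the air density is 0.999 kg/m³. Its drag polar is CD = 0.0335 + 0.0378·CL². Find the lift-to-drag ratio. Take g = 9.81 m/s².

In steady level flight, lift balances weight: W = mg = 1050 × 9.81 = 10300 N.
q = ½ρv² = ½ × 0.999 × 69.5² = 2413 Pa.
CL = W/(q·S) = 10300 / (2413 × 17.4) = 0.2454.
CD = 0.0335 + 0.0378 × 0.2454² = 0.03578.
L/D = CL/CD = 0.2454 / 0.03578 = 6.86

L/D = 6.86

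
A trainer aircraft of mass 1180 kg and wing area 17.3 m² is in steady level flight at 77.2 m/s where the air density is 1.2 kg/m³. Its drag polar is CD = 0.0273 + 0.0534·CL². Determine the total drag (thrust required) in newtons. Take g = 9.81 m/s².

Weight W = mg = 1180 × 9.81 = 11576 N; in level flight L = W.
q = ½ρv² = ½ × 1.2 × 77.2² = 3576 Pa.
CL = W/(q·S) = 11576 / (3576 × 17.3) = 0.1871.
CD = 0.0273 + 0.0534 × 0.1871² = 0.02917.
D = q·S·CD = 3576 × 17.3 × 0.02917 = 1805 N

D = 1800 N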